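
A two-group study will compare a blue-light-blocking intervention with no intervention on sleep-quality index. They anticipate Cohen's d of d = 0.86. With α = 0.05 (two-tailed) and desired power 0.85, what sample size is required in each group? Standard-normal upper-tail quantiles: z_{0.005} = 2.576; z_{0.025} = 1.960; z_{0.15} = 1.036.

For two independent groups with equal n: n = 2·((z_{α/2} + z_β) / d)².
z_{α/2} + z_β = 1.960 + 1.036 = 2.996.
n = 2 × (2.996 / 0.86)² = 2 × 3.484² = 2 × 12.14 = 24.3.
Round up to the next whole participant.

n = 25 per group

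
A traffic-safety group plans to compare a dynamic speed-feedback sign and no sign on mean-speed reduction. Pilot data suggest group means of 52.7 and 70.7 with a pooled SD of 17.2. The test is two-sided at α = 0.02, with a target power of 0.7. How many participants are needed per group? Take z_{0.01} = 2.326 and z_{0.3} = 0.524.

n = 15 per group

Cohen's d = |M₁ − M₂| / SD_pooled = |52.7 − 70.7| / 17.2 = 18.0 / 17.2 = 1.047.
For two independent groups with equal n: n = 2·((z_{α/2} + z_β) / d)².
z_{α/2} + z_β = 2.326 + 0.524 = 2.850.
n = 2 × (2.850 / 1.047)² = 2 × 2.722² = 2 × 7.41 = 14.8.
Round up to the next whole participant.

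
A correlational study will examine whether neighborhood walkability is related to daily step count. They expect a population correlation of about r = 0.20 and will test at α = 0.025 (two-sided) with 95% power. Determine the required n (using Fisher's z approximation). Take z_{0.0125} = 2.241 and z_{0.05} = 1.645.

n = 371

Fisher's z: C = ½·ln((1+r)/(1−r)) = ½·ln(1.5000) = 0.2027.
n = ((z_{α/2} + z_β)/C)² + 3.
(2.241 + 1.645) / 0.2027 = 3.886 / 0.2027 = 19.171.
n = 19.171² + 3 = 367.53 + 3 = 370.5.
Round up.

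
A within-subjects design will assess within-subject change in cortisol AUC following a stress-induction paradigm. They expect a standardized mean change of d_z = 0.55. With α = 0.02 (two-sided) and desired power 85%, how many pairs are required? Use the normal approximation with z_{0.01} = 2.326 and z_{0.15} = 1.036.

For a paired (one-sample on differences) test: n = ((z_{α/2} + z_β) / d)².
z_{α/2} + z_β = 2.326 + 1.036 = 3.362.
n = (3.362 / 0.55)² = 6.113² = 37.37.
Round up.

n = 38 pairs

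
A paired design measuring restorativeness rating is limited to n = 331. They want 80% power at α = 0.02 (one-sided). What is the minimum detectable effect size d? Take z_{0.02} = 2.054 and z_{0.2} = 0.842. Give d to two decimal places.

For a single sample (or paired design) of n = 331: d_min = (z_{α} + z_β)/√n.
z-sum = 2.054 + 0.842 = 2.896.
d_min = 2.896 / √331 = 2.896 / 18.193 = 0.159.

d_min ≈ 0.16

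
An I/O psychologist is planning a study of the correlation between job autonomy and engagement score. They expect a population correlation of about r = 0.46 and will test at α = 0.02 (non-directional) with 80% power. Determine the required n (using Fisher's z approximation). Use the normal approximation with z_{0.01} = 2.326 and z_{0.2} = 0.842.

n = 44

Fisher's z: C = ½·ln((1+r)/(1−r)) = ½·ln(2.7037) = 0.4973.
n = ((z_{α/2} + z_β)/C)² + 3.
(2.326 + 0.842) / 0.4973 = 3.168 / 0.4973 = 6.370.
n = 6.370² + 3 = 40.58 + 3 = 43.6.
Round up.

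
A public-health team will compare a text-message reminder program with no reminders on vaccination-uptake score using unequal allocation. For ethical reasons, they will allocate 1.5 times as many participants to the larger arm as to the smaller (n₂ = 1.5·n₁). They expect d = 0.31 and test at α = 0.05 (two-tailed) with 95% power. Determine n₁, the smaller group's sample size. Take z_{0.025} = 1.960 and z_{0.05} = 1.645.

n₁ = 226

With allocation ratio k = n₂/n₁ = 1.5, Var(x̄₁−x̄₂) = σ²(1/n₁ + 1/(k·n₁)) = σ²·(k+1)/(k·n₁).
So n₁ = (1 + 1/k)·((z_{α/2} + z_β)/d)² = 1.667 × (3.605/0.31)².
n₁ = 1.667 × 135.23 = 225.4.
Round up: n₁ = 226, giving n₂ = 1.5 × 226 = 339.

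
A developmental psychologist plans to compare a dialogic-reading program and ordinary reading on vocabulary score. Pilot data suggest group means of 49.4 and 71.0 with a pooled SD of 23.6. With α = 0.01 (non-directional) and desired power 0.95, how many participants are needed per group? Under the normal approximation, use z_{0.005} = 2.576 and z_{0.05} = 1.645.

n = 43 per group

Cohen's d = |M₁ − M₂| / SD_pooled = |49.4 − 71.0| / 23.6 = 21.6 / 23.6 = 0.915.
For two independent groups with equal n: n = 2·((z_{α/2} + z_β) / d)².
z_{α/2} + z_β = 2.576 + 1.645 = 4.221.
n = 2 × (4.221 / 0.915)² = 2 × 4.613² = 2 × 21.28 = 42.6.
Round up to the next whole participant.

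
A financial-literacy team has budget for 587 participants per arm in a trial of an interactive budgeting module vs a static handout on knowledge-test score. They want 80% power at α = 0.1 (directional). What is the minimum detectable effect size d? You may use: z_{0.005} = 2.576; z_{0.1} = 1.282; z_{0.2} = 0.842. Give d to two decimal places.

d_min ≈ 0.12

For two independent groups of n = 587 each: d_min = (z_{α} + z_β)·√(2/n).
z-sum = 1.282 + 0.842 = 2.124.
d_min = 2.124 × √(2/587) = 2.124 × 0.0584 = 0.124.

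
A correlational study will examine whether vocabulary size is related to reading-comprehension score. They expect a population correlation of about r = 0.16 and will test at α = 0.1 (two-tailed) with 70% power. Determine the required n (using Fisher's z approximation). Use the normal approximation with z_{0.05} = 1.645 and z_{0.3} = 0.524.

Fisher's z: C = ½·ln((1+r)/(1−r)) = ½·ln(1.3810) = 0.1614.
n = ((z_{α/2} + z_β)/C)² + 3.
(1.645 + 0.524) / 0.1614 = 2.169 / 0.1614 = 13.439.
n = 13.439² + 3 = 180.60 + 3 = 183.6.
Round up.

n = 184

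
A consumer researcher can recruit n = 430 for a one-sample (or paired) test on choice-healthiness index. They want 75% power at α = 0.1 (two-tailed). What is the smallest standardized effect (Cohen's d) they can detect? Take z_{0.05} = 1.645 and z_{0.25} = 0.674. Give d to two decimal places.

d_min ≈ 0.11

For a single sample (or paired design) of n = 430: d_min = (z_{α/2} + z_β)/√n.
z-sum = 1.645 + 0.674 = 2.319.
d_min = 2.319 / √430 = 2.319 / 20.736 = 0.112.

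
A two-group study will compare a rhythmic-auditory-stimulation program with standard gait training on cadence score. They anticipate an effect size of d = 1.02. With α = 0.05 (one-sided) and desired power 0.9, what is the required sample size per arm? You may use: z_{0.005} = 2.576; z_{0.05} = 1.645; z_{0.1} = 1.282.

n = 17 per group

For two independent groups with equal n: n = 2·((z_{α} + z_β) / d)².
z_{α} + z_β = 1.645 + 1.282 = 2.927.
n = 2 × (2.927 / 1.02)² = 2 × 2.870² = 2 × 8.23 = 16.5.
Round up to the next whole participant.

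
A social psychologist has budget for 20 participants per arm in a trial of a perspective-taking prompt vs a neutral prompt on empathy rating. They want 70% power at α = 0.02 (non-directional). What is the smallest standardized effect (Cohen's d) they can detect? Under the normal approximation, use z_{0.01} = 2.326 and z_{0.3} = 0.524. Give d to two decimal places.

d_min ≈ 0.90

For two independent groups of n = 20 each: d_min = (z_{α/2} + z_β)·√(2/n).
z-sum = 2.326 + 0.524 = 2.850.
d_min = 2.850 × √(2/20) = 2.850 × 0.3162 = 0.901.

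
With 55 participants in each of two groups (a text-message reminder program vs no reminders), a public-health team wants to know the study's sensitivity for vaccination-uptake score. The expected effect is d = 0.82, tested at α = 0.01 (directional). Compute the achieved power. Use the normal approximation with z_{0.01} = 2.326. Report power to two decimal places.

For two equal groups, power = Φ(d·√(n/2) − z_{α}).
d·√(n/2) = 0.82 × √(55/2) = 0.82 × 5.244 = 4.300.
z_β = 4.300 − 2.326 = 1.974.
Power = Φ(1.974) = 0.976.

power ≈ 0.98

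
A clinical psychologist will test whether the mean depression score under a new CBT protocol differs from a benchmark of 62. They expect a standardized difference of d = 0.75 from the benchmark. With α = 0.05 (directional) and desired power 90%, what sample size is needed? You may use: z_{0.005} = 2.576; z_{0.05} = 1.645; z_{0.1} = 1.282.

For a one-sample test: n = ((z_{α} + z_β) / d)².
z_{α} + z_β = 1.645 + 1.282 = 2.927.
n = (2.927 / 0.75)² = 3.903² = 15.23.
Round up.

n = 16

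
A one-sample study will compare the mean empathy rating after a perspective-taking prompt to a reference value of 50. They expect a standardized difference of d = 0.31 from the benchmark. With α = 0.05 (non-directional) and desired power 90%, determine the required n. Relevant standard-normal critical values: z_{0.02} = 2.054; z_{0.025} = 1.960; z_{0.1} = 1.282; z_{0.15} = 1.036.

For a one-sample test: n = ((z_{α/2} + z_β) / d)².
z_{α/2} + z_β = 1.960 + 1.282 = 3.242.
n = (3.242 / 0.31)² = 10.458² = 109.37.
Round up.

n = 110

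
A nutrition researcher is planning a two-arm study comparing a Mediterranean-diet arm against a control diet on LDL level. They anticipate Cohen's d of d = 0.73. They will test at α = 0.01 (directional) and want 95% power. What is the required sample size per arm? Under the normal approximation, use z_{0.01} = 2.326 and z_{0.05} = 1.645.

n = 60 per group

For two independent groups with equal n: n = 2·((z_{α} + z_β) / d)².
z_{α} + z_β = 2.326 + 1.645 = 3.971.
n = 2 × (3.971 / 0.73)² = 2 × 5.440² = 2 × 29.59 = 59.2.
Round up to the next whole participant.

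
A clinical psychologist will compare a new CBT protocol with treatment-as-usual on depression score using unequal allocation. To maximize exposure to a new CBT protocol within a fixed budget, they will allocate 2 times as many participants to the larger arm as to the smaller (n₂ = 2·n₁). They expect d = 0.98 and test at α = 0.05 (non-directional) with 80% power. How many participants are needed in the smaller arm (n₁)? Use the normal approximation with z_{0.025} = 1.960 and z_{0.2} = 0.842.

With allocation ratio k = n₂/n₁ = 2, Var(x̄₁−x̄₂) = σ²(1/n₁ + 1/(k·n₁)) = σ²·(k+1)/(k·n₁).
So n₁ = (1 + 1/k)·((z_{α/2} + z_β)/d)² = 1.500 × (2.802/0.98)².
n₁ = 1.500 × 8.17 = 12.3.
Round up: n₁ = 13, giving n₂ = 2 × 13 = 26.

n₁ = 13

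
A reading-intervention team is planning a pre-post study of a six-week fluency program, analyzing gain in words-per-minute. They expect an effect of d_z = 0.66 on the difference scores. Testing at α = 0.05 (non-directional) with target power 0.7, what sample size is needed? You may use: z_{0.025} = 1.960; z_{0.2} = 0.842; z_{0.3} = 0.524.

For a paired (one-sample on differences) test: n = ((z_{α/2} + z_β) / d)².
z_{α/2} + z_β = 1.960 + 0.524 = 2.484.
n = (2.484 / 0.66)² = 3.764² = 14.16.
Round up.

n = 15 pairs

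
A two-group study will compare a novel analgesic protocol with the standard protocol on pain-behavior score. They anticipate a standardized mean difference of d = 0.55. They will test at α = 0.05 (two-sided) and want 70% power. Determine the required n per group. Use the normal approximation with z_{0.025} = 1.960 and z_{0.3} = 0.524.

For two independent groups with equal n: n = 2·((z_{α/2} + z_β) / d)².
z_{α/2} + z_β = 1.960 + 0.524 = 2.484.
n = 2 × (2.484 / 0.55)² = 2 × 4.516² = 2 × 20.40 = 40.8.
Round up to the next whole participant.

n = 41 per group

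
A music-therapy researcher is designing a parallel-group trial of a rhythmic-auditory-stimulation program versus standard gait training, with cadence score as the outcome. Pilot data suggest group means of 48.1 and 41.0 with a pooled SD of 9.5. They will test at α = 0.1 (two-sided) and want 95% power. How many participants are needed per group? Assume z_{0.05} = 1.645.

n = 39 per group

Cohen's d = |M₁ − M₂| / SD_pooled = |48.1 − 41.0| / 9.5 = 7.1 / 9.5 = 0.747.
For two independent groups with equal n: n = 2·((z_{α/2} + z_β) / d)².
z_{α/2} + z_β = 1.645 + 1.645 = 3.290.
n = 2 × (3.290 / 0.747)² = 2 × 4.404² = 2 × 19.40 = 38.8.
Round up to the next whole participant.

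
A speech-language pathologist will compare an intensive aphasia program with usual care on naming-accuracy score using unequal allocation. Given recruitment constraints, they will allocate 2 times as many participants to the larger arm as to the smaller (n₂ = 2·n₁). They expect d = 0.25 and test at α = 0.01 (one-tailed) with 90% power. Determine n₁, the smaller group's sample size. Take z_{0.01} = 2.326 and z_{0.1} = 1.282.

n₁ = 313

With allocation ratio k = n₂/n₁ = 2, Var(x̄₁−x̄₂) = σ²(1/n₁ + 1/(k·n₁)) = σ²·(k+1)/(k·n₁).
So n₁ = (1 + 1/k)·((z_{α} + z_β)/d)² = 1.500 × (3.608/0.25)².
n₁ = 1.500 × 208.28 = 312.4.
Round up: n₁ = 313, giving n₂ = 2 × 313 = 626.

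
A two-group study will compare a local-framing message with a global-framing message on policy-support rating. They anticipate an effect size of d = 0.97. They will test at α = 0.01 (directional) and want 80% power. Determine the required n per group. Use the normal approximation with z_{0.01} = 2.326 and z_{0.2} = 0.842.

For two independent groups with equal n: n = 2·((z_{α} + z_β) / d)².
z_{α} + z_β = 2.326 + 0.842 = 3.168.
n = 2 × (3.168 / 0.97)² = 2 × 3.266² = 2 × 10.67 = 21.3.
Round up to the next whole participant.

n = 22 per group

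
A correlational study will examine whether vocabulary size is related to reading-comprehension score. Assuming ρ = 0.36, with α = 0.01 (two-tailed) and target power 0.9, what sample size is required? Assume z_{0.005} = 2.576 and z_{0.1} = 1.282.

n = 108

Fisher's z: C = ½·ln((1+r)/(1−r)) = ½·ln(2.1250) = 0.3769.
n = ((z_{α/2} + z_β)/C)² + 3.
(2.576 + 1.282) / 0.3769 = 3.858 / 0.3769 = 10.236.
n = 10.236² + 3 = 104.78 + 3 = 107.8.
Round up.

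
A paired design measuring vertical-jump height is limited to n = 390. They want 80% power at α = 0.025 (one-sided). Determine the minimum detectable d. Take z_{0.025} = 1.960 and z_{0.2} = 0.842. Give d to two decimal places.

d_min ≈ 0.14

For a single sample (or paired design) of n = 390: d_min = (z_{α} + z_β)/√n.
z-sum = 1.960 + 0.842 = 2.802.
d_min = 2.802 / √390 = 2.802 / 19.748 = 0.142.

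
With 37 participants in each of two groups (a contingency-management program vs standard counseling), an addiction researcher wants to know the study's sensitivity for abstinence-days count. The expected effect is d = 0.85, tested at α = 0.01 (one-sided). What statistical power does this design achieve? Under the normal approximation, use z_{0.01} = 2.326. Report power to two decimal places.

power ≈ 0.91

For two equal groups, power = Φ(d·√(n/2) − z_{α}).
d·√(n/2) = 0.85 × √(37/2) = 0.85 × 4.301 = 3.656.
z_β = 3.656 − 2.326 = 1.330.
Power = Φ(1.330) = 0.908.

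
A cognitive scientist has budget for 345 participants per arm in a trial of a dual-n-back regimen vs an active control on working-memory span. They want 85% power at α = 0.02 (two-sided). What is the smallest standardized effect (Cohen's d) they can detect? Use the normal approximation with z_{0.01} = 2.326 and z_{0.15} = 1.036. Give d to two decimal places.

For two independent groups of n = 345 each: d_min = (z_{α/2} + z_β)·√(2/n).
z-sum = 2.326 + 1.036 = 3.362.
d_min = 3.362 × √(2/345) = 3.362 × 0.0761 = 0.256.

d_min ≈ 0.26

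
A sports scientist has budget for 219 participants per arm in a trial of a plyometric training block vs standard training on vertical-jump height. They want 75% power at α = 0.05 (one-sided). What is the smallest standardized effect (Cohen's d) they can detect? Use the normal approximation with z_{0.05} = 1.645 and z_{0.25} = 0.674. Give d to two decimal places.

For two independent groups of n = 219 each: d_min = (z_{α} + z_β)·√(2/n).
z-sum = 1.645 + 0.674 = 2.319.
d_min = 2.319 × √(2/219) = 2.319 × 0.0956 = 0.222.

d_min ≈ 0.22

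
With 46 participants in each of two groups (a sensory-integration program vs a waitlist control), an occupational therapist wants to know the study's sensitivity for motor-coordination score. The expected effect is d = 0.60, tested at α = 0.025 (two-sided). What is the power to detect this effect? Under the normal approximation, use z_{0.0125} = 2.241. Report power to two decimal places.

power ≈ 0.74

For two equal groups, power = Φ(d·√(n/2) − z_{α/2}).
d·√(n/2) = 0.60 × √(46/2) = 0.60 × 4.796 = 2.877.
z_β = 2.877 − 2.241 = 0.636.
Power = Φ(0.636) = 0.738.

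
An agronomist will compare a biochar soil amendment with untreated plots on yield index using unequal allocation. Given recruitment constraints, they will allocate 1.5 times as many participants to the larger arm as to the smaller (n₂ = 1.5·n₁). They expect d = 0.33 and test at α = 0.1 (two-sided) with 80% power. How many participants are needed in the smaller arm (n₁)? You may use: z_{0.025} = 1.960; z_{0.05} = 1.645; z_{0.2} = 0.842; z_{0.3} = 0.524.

With allocation ratio k = n₂/n₁ = 1.5, Var(x̄₁−x̄₂) = σ²(1/n₁ + 1/(k·n₁)) = σ²·(k+1)/(k·n₁).
So n₁ = (1 + 1/k)·((z_{α/2} + z_β)/d)² = 1.667 × (2.487/0.33)².
n₁ = 1.667 × 56.80 = 94.7.
Round up: n₁ = 95, giving n₂ = ⌈1.5 × 95⌉ = ⌈142.5⌉ = 143.

n₁ = 95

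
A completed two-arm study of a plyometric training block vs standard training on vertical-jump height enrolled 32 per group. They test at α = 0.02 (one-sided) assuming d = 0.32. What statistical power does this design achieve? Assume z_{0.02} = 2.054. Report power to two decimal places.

power ≈ 0.22

For two equal groups, power = Φ(d·√(n/2) − z_{α}).
d·√(n/2) = 0.32 × √(32/2) = 0.32 × 4.000 = 1.280.
z_β = 1.280 − 2.054 = -0.774.
Power = Φ(-0.774) = 0.219.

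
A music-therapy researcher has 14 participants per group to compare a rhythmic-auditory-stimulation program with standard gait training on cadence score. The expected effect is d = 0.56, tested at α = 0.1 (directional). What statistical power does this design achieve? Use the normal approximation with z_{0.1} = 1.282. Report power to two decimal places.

For two equal groups, power = Φ(d·√(n/2) − z_{α}).
d·√(n/2) = 0.56 × √(14/2) = 0.56 × 2.646 = 1.482.
z_β = 1.482 − 1.282 = 0.200.
Power = Φ(0.200) = 0.579.

power ≈ 0.58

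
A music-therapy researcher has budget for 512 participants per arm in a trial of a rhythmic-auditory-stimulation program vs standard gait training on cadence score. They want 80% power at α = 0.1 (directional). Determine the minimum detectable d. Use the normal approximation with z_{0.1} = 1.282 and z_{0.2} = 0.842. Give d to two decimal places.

For two independent groups of n = 512 each: d_min = (z_{α} + z_β)·√(2/n).
z-sum = 1.282 + 0.842 = 2.124.
d_min = 2.124 × √(2/512) = 2.124 × 0.0625 = 0.133.

d_min ≈ 0.13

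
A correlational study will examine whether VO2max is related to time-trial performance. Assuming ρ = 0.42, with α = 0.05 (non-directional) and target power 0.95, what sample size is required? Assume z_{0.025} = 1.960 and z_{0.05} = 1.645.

n = 68

Fisher's z: C = ½·ln((1+r)/(1−r)) = ½·ln(2.4483) = 0.4477.
n = ((z_{α/2} + z_β)/C)² + 3.
(1.960 + 1.645) / 0.4477 = 3.605 / 0.4477 = 8.052.
n = 8.052² + 3 = 64.84 + 3 = 67.8.
Round up.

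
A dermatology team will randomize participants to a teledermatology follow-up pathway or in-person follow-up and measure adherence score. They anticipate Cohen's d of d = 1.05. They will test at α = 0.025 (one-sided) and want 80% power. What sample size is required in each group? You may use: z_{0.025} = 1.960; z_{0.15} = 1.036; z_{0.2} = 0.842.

n = 15 per group

For two independent groups with equal n: n = 2·((z_{α} + z_β) / d)².
z_{α} + z_β = 1.960 + 0.842 = 2.802.
n = 2 × (2.802 / 1.05)² = 2 × 2.669² = 2 × 7.12 = 14.2.
Round up to the next whole participant.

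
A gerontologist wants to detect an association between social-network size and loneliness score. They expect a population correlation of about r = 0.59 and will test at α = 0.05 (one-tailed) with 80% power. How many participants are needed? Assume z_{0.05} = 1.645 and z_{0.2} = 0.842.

Fisher's z: C = ½·ln((1+r)/(1−r)) = ½·ln(3.8780) = 0.6777.
n = ((z_{α} + z_β)/C)² + 3.
(1.645 + 0.842) / 0.6777 = 2.487 / 0.6777 = 3.670.
n = 3.670² + 3 = 13.47 + 3 = 16.5.
Round up.

n = 17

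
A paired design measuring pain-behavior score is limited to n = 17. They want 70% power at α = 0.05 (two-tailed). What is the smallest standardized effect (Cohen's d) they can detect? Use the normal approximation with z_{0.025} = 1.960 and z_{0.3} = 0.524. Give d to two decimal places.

d_min ≈ 0.60

For a single sample (or paired design) of n = 17: d_min = (z_{α/2} + z_β)/√n.
z-sum = 1.960 + 0.524 = 2.484.
d_min = 2.484 / √17 = 2.484 / 4.123 = 0.602.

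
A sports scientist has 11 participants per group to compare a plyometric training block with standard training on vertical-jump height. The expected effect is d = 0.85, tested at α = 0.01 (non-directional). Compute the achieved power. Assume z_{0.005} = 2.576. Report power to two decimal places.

For two equal groups, power = Φ(d·√(n/2) − z_{α/2}).
d·√(n/2) = 0.85 × √(11/2) = 0.85 × 2.345 = 1.993.
z_β = 1.993 − 2.576 = -0.583.
Power = Φ(-0.583) = 0.280.

power ≈ 0.28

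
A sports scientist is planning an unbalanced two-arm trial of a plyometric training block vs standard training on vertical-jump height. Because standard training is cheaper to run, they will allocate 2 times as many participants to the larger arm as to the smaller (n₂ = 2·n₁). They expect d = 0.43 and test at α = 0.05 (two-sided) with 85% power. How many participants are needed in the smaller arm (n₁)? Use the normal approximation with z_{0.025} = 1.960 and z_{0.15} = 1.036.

n₁ = 73

With allocation ratio k = n₂/n₁ = 2, Var(x̄₁−x̄₂) = σ²(1/n₁ + 1/(k·n₁)) = σ²·(k+1)/(k·n₁).
So n₁ = (1 + 1/k)·((z_{α/2} + z_β)/d)² = 1.500 × (2.996/0.43)².
n₁ = 1.500 × 48.55 = 72.8.
Round up: n₁ = 73, giving n₂ = 2 × 73 = 146.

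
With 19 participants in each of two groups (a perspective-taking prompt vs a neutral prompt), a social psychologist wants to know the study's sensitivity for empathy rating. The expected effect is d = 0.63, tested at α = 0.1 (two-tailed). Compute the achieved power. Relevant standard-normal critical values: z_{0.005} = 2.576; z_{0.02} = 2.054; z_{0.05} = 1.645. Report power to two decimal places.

For two equal groups, power = Φ(d·√(n/2) − z_{α/2}).
d·√(n/2) = 0.63 × √(19/2) = 0.63 × 3.082 = 1.942.
z_β = 1.942 − 1.645 = 0.297.
Power = Φ(0.297) = 0.617.

power ≈ 0.62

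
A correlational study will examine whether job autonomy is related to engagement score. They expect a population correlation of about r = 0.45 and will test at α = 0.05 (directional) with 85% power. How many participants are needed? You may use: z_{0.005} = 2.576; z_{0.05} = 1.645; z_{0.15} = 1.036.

n = 34

Fisher's z: C = ½·ln((1+r)/(1−r)) = ½·ln(2.6364) = 0.4847.
n = ((z_{α} + z_β)/C)² + 3.
(1.645 + 1.036) / 0.4847 = 2.681 / 0.4847 = 5.531.
n = 5.531² + 3 = 30.59 + 3 = 33.6.
Round up.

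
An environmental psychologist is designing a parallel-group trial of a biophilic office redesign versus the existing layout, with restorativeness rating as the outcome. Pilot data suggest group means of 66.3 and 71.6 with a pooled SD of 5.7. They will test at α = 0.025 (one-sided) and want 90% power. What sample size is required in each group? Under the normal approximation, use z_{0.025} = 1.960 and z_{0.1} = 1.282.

Cohen's d = |M₁ − M₂| / SD_pooled = |66.3 − 71.6| / 5.7 = 5.3 / 5.7 = 0.930.
For two independent groups with equal n: n = 2·((z_{α} + z_β) / d)².
z_{α} + z_β = 1.960 + 1.282 = 3.242.
n = 2 × (3.242 / 0.930)² = 2 × 3.486² = 2 × 12.15 = 24.3.
Round up to the next whole participant.

n = 25 per group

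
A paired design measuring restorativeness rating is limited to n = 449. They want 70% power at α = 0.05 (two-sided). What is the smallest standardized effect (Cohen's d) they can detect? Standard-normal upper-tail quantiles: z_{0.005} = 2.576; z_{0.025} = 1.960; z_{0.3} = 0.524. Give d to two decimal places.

For a single sample (or paired design) of n = 449: d_min = (z_{α/2} + z_β)/√n.
z-sum = 1.960 + 0.524 = 2.484.
d_min = 2.484 / √449 = 2.484 / 21.190 = 0.117.

d_min ≈ 0.12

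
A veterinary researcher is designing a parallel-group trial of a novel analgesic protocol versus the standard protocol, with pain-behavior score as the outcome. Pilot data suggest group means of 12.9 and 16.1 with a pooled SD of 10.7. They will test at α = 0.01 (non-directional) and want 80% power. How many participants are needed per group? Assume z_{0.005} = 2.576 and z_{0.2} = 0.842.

Cohen's d = |M₁ − M₂| / SD_pooled = |12.9 − 16.1| / 10.7 = 3.2 / 10.7 = 0.299.
For two independent groups with equal n: n = 2·((z_{α/2} + z_β) / d)².
z_{α/2} + z_β = 2.576 + 0.842 = 3.418.
n = 2 × (3.418 / 0.299)² = 2 × 11.431² = 2 × 130.68 = 261.4.
Round up to the next whole participant.

n = 262 per group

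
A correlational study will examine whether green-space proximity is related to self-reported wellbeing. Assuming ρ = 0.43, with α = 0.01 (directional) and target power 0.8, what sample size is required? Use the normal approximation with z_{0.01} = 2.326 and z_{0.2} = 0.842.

n = 51

Fisher's z: C = ½·ln((1+r)/(1−r)) = ½·ln(2.5088) = 0.4599.
n = ((z_{α} + z_β)/C)² + 3.
(2.326 + 0.842) / 0.4599 = 3.168 / 0.4599 = 6.888.
n = 6.888² + 3 = 47.45 + 3 = 50.5.
Round up.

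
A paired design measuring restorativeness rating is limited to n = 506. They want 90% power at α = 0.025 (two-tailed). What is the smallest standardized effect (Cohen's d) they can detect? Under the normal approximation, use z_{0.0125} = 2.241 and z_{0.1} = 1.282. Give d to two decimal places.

For a single sample (or paired design) of n = 506: d_min = (z_{α/2} + z_β)/√n.
z-sum = 2.241 + 1.282 = 3.523.
d_min = 3.523 / √506 = 3.523 / 22.494 = 0.157.

d_min ≈ 0.16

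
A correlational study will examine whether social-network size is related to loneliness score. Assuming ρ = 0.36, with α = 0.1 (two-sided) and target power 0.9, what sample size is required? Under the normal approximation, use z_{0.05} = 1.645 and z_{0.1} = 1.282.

Fisher's z: C = ½·ln((1+r)/(1−r)) = ½·ln(2.1250) = 0.3769.
n = ((z_{α/2} + z_β)/C)² + 3.
(1.645 + 1.282) / 0.3769 = 2.927 / 0.3769 = 7.766.
n = 7.766² + 3 = 60.31 + 3 = 63.3.
Round up.

n = 64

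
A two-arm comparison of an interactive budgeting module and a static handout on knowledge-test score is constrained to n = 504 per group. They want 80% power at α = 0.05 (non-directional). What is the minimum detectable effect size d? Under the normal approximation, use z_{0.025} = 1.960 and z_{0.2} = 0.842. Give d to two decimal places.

For two independent groups of n = 504 each: d_min = (z_{α/2} + z_β)·√(2/n).
z-sum = 1.960 + 0.842 = 2.802.
d_min = 2.802 × √(2/504) = 2.802 × 0.0630 = 0.177.

d_min ≈ 0.18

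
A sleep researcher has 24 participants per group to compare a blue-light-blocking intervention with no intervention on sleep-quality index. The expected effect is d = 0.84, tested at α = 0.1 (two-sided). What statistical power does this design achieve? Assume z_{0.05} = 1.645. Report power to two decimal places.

For two equal groups, power = Φ(d·√(n/2) − z_{α/2}).
d·√(n/2) = 0.84 × √(24/2) = 0.84 × 3.464 = 2.910.
z_β = 2.910 − 1.645 = 1.265.
Power = Φ(1.265) = 0.897.

power ≈ 0.90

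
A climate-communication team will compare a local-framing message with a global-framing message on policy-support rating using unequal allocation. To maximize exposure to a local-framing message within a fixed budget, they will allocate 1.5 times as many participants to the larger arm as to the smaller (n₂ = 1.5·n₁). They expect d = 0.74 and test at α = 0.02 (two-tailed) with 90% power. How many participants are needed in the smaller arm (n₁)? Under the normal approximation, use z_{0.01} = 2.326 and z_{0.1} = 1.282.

n₁ = 40

With allocation ratio k = n₂/n₁ = 1.5, Var(x̄₁−x̄₂) = σ²(1/n₁ + 1/(k·n₁)) = σ²·(k+1)/(k·n₁).
So n₁ = (1 + 1/k)·((z_{α/2} + z_β)/d)² = 1.667 × (3.608/0.74)².
n₁ = 1.667 × 23.77 = 39.6.
Round up: n₁ = 40, giving n₂ = 1.5 × 40 = 60.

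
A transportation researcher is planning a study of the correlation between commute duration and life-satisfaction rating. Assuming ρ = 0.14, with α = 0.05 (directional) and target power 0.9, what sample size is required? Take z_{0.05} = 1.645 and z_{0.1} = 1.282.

n = 435

Fisher's z: C = ½·ln((1+r)/(1−r)) = ½·ln(1.3256) = 0.1409.
n = ((z_{α} + z_β)/C)² + 3.
(1.645 + 1.282) / 0.1409 = 2.927 / 0.1409 = 20.774.
n = 20.774² + 3 = 431.54 + 3 = 434.5.
Round up.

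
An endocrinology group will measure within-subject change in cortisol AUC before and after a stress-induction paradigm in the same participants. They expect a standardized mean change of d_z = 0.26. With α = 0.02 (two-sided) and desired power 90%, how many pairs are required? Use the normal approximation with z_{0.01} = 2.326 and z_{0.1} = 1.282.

For a paired (one-sample on differences) test: n = ((z_{α/2} + z_β) / d)².
z_{α/2} + z_β = 2.326 + 1.282 = 3.608.
n = (3.608 / 0.26)² = 13.877² = 192.57.
Round up.

n = 193 pairs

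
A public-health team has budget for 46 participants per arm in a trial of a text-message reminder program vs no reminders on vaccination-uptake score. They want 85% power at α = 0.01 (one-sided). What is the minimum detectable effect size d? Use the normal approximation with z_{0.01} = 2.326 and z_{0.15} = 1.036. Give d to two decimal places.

For two independent groups of n = 46 each: d_min = (z_{α} + z_β)·√(2/n).
z-sum = 2.326 + 1.036 = 3.362.
d_min = 3.362 × √(2/46) = 3.362 × 0.2085 = 0.701.

d_min ≈ 0.70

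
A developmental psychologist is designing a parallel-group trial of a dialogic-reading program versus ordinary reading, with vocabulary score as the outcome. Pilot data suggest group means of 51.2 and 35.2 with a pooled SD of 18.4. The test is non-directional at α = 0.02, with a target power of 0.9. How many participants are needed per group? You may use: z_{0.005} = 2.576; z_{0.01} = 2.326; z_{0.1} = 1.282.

Cohen's d = |M₁ − M₂| / SD_pooled = |51.2 − 35.2| / 18.4 = 16.0 / 18.4 = 0.870.
For two independent groups with equal n: n = 2·((z_{α/2} + z_β) / d)².
z_{α/2} + z_β = 2.326 + 1.282 = 3.608.
n = 2 × (3.608 / 0.870)² = 2 × 4.147² = 2 × 17.20 = 34.4.
Round up to the next whole participant.

n = 35 per group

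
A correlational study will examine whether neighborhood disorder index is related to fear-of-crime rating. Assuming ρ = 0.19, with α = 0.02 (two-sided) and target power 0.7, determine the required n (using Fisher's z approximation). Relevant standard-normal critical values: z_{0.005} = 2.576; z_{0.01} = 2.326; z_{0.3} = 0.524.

n = 223

Fisher's z: C = ½·ln((1+r)/(1−r)) = ½·ln(1.4691) = 0.1923.
n = ((z_{α/2} + z_β)/C)² + 3.
(2.326 + 0.524) / 0.1923 = 2.850 / 0.1923 = 14.821.
n = 14.821² + 3 = 219.65 + 3 = 222.6.
Round up.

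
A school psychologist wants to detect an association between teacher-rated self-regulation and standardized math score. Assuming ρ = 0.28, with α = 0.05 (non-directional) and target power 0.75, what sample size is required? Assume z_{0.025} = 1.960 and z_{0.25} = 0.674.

n = 87

Fisher's z: C = ½·ln((1+r)/(1−r)) = ½·ln(1.7778) = 0.2877.
n = ((z_{α/2} + z_β)/C)² + 3.
(1.960 + 0.674) / 0.2877 = 2.634 / 0.2877 = 9.155.
n = 9.155² + 3 = 83.82 + 3 = 86.8.
Round up.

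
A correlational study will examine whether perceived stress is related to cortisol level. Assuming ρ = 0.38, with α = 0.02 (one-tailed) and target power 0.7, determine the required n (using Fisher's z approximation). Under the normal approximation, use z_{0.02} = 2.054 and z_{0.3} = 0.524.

n = 45

Fisher's z: C = ½·ln((1+r)/(1−r)) = ½·ln(2.2258) = 0.4001.
n = ((z_{α} + z_β)/C)² + 3.
(2.054 + 0.524) / 0.4001 = 2.578 / 0.4001 = 6.443.
n = 6.443² + 3 = 41.52 + 3 = 44.5.
Round up.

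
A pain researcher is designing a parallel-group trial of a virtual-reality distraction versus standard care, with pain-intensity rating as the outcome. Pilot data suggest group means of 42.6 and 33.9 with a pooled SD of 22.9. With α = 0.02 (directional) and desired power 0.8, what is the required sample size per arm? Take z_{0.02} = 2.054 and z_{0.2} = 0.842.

Cohen's d = |M₁ − M₂| / SD_pooled = |42.6 − 33.9| / 22.9 = 8.7 / 22.9 = 0.380.
For two independent groups with equal n: n = 2·((z_{α} + z_β) / d)².
z_{α} + z_β = 2.054 + 0.842 = 2.896.
n = 2 × (2.896 / 0.380)² = 2 × 7.621² = 2 × 58.08 = 116.2.
Round up to the next whole participant.

n = 117 per group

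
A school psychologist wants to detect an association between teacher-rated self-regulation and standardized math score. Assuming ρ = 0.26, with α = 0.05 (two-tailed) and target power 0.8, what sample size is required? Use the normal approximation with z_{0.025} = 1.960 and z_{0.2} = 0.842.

Fisher's z: C = ½·ln((1+r)/(1−r)) = ½·ln(1.7027) = 0.2661.
n = ((z_{α/2} + z_β)/C)² + 3.
(1.960 + 0.842) / 0.2661 = 2.802 / 0.2661 = 10.530.
n = 10.530² + 3 = 110.88 + 3 = 113.9.
Round up.

n = 114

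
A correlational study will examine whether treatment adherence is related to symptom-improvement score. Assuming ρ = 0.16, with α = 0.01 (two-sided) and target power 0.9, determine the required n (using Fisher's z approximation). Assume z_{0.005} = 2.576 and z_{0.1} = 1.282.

Fisher's z: C = ½·ln((1+r)/(1−r)) = ½·ln(1.3810) = 0.1614.
n = ((z_{α/2} + z_β)/C)² + 3.
(2.576 + 1.282) / 0.1614 = 3.858 / 0.1614 = 23.903.
n = 23.903² + 3 = 571.37 + 3 = 574.4.
Round up.

n = 575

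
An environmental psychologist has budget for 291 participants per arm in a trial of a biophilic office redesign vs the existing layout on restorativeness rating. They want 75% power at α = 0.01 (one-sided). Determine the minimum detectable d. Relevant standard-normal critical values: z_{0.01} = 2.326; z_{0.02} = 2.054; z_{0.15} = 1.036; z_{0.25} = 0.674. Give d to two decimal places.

d_min ≈ 0.25

For two independent groups of n = 291 each: d_min = (z_{α} + z_β)·√(2/n).
z-sum = 2.326 + 0.674 = 3.000.
d_min = 3.000 × √(2/291) = 3.000 × 0.0829 = 0.249.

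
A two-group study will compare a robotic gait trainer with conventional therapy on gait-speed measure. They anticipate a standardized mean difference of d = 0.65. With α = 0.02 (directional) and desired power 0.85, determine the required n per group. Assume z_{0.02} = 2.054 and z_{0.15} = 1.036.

n = 46 per group

For two independent groups with equal n: n = 2·((z_{α} + z_β) / d)².
z_{α} + z_β = 2.054 + 1.036 = 3.090.
n = 2 × (3.090 / 0.65)² = 2 × 4.754² = 2 × 22.60 = 45.2.
Round up to the next whole participant.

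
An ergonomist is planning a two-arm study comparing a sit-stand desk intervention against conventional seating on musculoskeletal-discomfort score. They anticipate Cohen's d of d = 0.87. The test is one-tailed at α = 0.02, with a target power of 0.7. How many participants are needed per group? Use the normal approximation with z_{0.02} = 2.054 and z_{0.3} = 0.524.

n = 18 per group

For two independent groups with equal n: n = 2·((z_{α} + z_β) / d)².
z_{α} + z_β = 2.054 + 0.524 = 2.578.
n = 2 × (2.578 / 0.87)² = 2 × 2.963² = 2 × 8.78 = 17.6.
Round up to the next whole participant.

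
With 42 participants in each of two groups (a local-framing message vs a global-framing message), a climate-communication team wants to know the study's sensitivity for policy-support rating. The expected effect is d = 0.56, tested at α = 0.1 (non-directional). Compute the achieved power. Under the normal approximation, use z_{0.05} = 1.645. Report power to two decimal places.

power ≈ 0.82

For two equal groups, power = Φ(d·√(n/2) − z_{α/2}).
d·√(n/2) = 0.56 × √(42/2) = 0.56 × 4.583 = 2.566.
z_β = 2.566 − 1.645 = 0.921.
Power = Φ(0.921) = 0.822.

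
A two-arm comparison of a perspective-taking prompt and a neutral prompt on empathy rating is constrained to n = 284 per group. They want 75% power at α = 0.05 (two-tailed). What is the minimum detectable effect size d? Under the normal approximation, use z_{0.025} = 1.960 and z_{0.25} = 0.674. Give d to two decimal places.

d_min ≈ 0.22

For two independent groups of n = 284 each: d_min = (z_{α/2} + z_β)·√(2/n).
z-sum = 1.960 + 0.674 = 2.634.
d_min = 2.634 × √(2/284) = 2.634 × 0.0839 = 0.221.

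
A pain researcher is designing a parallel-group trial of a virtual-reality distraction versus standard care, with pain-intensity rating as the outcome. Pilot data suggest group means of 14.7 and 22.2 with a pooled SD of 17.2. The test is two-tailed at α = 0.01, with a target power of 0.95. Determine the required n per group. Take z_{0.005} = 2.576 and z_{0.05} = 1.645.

n = 188 per group

Cohen's d = |M₁ − M₂| / SD_pooled = |14.7 − 22.2| / 17.2 = 7.5 / 17.2 = 0.436.
For two independent groups with equal n: n = 2·((z_{α/2} + z_β) / d)².
z_{α/2} + z_β = 2.576 + 1.645 = 4.221.
n = 2 × (4.221 / 0.436)² = 2 × 9.681² = 2 × 93.73 = 187.5.
Round up to the next whole participant.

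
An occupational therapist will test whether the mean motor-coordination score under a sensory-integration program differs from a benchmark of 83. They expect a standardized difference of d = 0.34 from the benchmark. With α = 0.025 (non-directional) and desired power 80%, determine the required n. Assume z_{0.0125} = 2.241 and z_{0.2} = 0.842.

n = 83

For a one-sample test: n = ((z_{α/2} + z_β) / d)².
z_{α/2} + z_β = 2.241 + 0.842 = 3.083.
n = (3.083 / 0.34)² = 9.068² = 82.22.
Round up.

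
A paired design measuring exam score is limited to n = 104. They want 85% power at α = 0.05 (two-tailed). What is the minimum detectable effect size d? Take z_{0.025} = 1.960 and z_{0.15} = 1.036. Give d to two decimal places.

For a single sample (or paired design) of n = 104: d_min = (z_{α/2} + z_β)/√n.
z-sum = 1.960 + 1.036 = 2.996.
d_min = 2.996 / √104 = 2.996 / 10.198 = 0.294.

d_min ≈ 0.29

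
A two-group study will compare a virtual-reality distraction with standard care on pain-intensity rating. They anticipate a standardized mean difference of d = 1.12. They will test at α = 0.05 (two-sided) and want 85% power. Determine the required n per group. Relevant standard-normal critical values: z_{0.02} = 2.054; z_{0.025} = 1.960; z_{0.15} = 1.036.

For two independent groups with equal n: n = 2·((z_{α/2} + z_β) / d)².
z_{α/2} + z_β = 1.960 + 1.036 = 2.996.
n = 2 × (2.996 / 1.12)² = 2 × 2.675² = 2 × 7.16 = 14.3.
Round up to the next whole participant.

n = 15 per group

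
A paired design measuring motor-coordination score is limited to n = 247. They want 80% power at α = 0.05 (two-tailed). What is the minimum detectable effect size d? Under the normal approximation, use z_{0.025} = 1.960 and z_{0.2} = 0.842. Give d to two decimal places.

For a single sample (or paired design) of n = 247: d_min = (z_{α/2} + z_β)/√n.
z-sum = 1.960 + 0.842 = 2.802.
d_min = 2.802 / √247 = 2.802 / 15.716 = 0.178.

d_min ≈ 0.18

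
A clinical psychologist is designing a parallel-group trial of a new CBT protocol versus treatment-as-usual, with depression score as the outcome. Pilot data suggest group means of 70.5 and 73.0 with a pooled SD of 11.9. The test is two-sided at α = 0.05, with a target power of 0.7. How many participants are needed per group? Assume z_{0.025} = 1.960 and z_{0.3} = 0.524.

n = 280 per group

Cohen's d = |M₁ − M₂| / SD_pooled = |70.5 − 73.0| / 11.9 = 2.5 / 11.9 = 0.210.
For two independent groups with equal n: n = 2·((z_{α/2} + z_β) / d)².
z_{α/2} + z_β = 1.960 + 0.524 = 2.484.
n = 2 × (2.484 / 0.210)² = 2 × 11.829² = 2 × 139.92 = 279.8.
Round up to the next whole participant.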